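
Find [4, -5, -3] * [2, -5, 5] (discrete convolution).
y[0] = 4×2 = 8; y[1] = 4×-5 + -5×2 = -30; y[2] = 4×5 + -5×-5 + -3×2 = 39; y[3] = -5×5 + -3×-5 = -10; y[4] = -3×5 = -15

[8, -30, 39, -10, -15]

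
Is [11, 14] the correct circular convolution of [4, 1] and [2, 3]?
Recompute circular convolution of [4, 1] and [2, 3]: y[0] = 4×2 + 1×3 = 11; y[1] = 4×3 + 1×2 = 14 → [11, 14]. Given [11, 14] matches, so answer: Yes

Yes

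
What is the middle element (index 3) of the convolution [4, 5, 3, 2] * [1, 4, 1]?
Use y[k] = Σ_i a[i]·b[k-i] at k=3. y[3] = 5×1 + 3×4 + 2×1 = 19

19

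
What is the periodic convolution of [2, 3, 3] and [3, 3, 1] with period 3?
Use y[k] = Σ_j a[j]·b[(k-j) mod 3]. y[0] = 2×3 + 3×1 + 3×3 = 18; y[1] = 2×3 + 3×3 + 3×1 = 18; y[2] = 2×1 + 3×3 + 3×3 = 20. Result: [18, 18, 20]

[18, 18, 20]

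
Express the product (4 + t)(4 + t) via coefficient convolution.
Ascending coefficients: a = [4, 1], b = [4, 1]. c[0] = 4×4 = 16; c[1] = 4×1 + 1×4 = 8; c[2] = 1×1 = 1. Result coefficients: [16, 8, 1] → 16 + 8t + t^2

16 + 8t + t^2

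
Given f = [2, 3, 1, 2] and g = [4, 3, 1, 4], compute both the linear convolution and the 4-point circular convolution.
Linear: y_lin[0] = 2×4 = 8; y_lin[1] = 2×3 + 3×4 = 18; y_lin[2] = 2×1 + 3×3 + 1×4 = 15; y_lin[3] = 2×4 + 3×1 + 1×3 + 2×4 = 22; y_lin[4] = 3×4 + 1×1 + 2×3 = 19; y_lin[5] = 1×4 + 2×1 = 6; y_lin[6] = 2×4 = 8 → [8, 18, 15, 22, 19, 6, 8]. Circular (length 4): y[0] = 2×4 + 3×4 + 1×1 + 2×3 = 27; y[1] = 2×3 + 3×4 + 1×4 + 2×1 = 24; y[2] = 2×1 + 3×3 + 1×4 + 2×4 = 23; y[3] = 2×4 + 3×1 + 1×3 + 2×4 = 22 → [27, 24, 23, 22]

Linear: [8, 18, 15, 22, 19, 6, 8], Circular: [27, 24, 23, 22]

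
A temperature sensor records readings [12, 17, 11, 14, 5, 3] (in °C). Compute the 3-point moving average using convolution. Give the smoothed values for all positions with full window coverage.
3-point moving average kernel = [1, 1, 1]. Apply in 'valid' mode (full window coverage): avg[0] = (12 + 17 + 11) / 3 = 13.33; avg[1] = (17 + 11 + 14) / 3 = 14.0; avg[2] = (11 + 14 + 5) / 3 = 10.0; avg[3] = (14 + 5 + 3) / 3 = 7.33. Smoothed values: [13.33, 14.0, 10.0, 7.33]

[13.33, 14.0, 10.0, 7.33]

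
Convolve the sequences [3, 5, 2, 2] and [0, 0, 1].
y[0] = 3×0 = 0; y[1] = 3×0 + 5×0 = 0; y[2] = 3×1 + 5×0 + 2×0 = 3; y[3] = 5×1 + 2×0 + 2×0 = 5; y[4] = 2×1 + 2×0 = 2; y[5] = 2×1 = 2

[0, 0, 3, 5, 2, 2]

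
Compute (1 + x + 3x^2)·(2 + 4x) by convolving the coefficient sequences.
Ascending coefficients: a = [1, 1, 3], b = [2, 4]. c[0] = 1×2 = 2; c[1] = 1×4 + 1×2 = 6; c[2] = 1×4 + 3×2 = 10; c[3] = 3×4 = 12. Result coefficients: [2, 6, 10, 12] → 2 + 6x + 10x^2 + 12x^3

2 + 6x + 10x^2 + 12x^3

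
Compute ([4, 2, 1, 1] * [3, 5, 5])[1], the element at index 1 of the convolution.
Use y[k] = Σ_i a[i]·b[k-i] at k=1. y[1] = 4×5 + 2×3 = 26

26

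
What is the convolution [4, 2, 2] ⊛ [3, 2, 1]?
y[0] = 4×3 = 12; y[1] = 4×2 + 2×3 = 14; y[2] = 4×1 + 2×2 + 2×3 = 14; y[3] = 2×1 + 2×2 = 6; y[4] = 2×1 = 2

[12, 14, 14, 6, 2]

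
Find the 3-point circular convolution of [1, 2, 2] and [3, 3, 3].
Use y[k] = Σ_j x[j]·h[(k-j) mod 3]. y[0] = 1×3 + 2×3 + 2×3 = 15; y[1] = 1×3 + 2×3 + 2×3 = 15; y[2] = 1×3 + 2×3 + 2×3 = 15. Result: [15, 15, 15]

[15, 15, 15]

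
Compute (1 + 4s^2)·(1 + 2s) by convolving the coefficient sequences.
Ascending coefficients: a = [1, 0, 4], b = [1, 2]. c[0] = 1×1 = 1; c[1] = 1×2 + 0×1 = 2; c[2] = 0×2 + 4×1 = 4; c[3] = 4×2 = 8. Result coefficients: [1, 2, 4, 8] → 1 + 2s + 4s^2 + 8s^3

1 + 2s + 4s^2 + 8s^3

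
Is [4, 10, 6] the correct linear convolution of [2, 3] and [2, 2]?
Recompute linear convolution of [2, 3] and [2, 2]: y[0] = 2×2 = 4; y[1] = 2×2 + 3×2 = 10; y[2] = 3×2 = 6 → [4, 10, 6]. Given [4, 10, 6] matches, so answer: Yes

Yes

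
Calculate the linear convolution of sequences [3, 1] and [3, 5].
y[0] = 3×3 = 9; y[1] = 3×5 + 1×3 = 18; y[2] = 1×5 = 5

[9, 18, 5]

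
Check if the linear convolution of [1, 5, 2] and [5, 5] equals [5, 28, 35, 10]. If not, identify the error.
Recompute linear convolution of [1, 5, 2] and [5, 5]: y[0] = 1×5 = 5; y[1] = 1×5 + 5×5 = 30; y[2] = 5×5 + 2×5 = 35; y[3] = 2×5 = 10 → [5, 30, 35, 10]. Compare to given [5, 28, 35, 10]: they differ at index 1: given 28, correct 30, so answer: No

No. Error at index 1: given 28, correct 30.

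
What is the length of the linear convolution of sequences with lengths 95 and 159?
Linear/full convolution length: m + n - 1 = 95 + 159 - 1 = 253

253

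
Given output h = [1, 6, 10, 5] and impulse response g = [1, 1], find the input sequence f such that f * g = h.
Deconvolve h=[1, 6, 10, 5] by g=[1, 1]. Since g[0]=1, solve forward: f[0] = h[0] / 1 = 1; f[1] = (h[1] - 1×1) / 1 = 5; f[2] = (h[2] - 5×1) / 1 = 5. So f = [1, 5, 5]. Check by forward convolution: h[0] = 1×1 = 1; h[1] = 1×1 + 5×1 = 6; h[2] = 5×1 + 5×1 = 10; h[3] = 5×1 = 5

[1, 5, 5]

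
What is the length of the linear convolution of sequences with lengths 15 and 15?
Linear/full convolution length: m + n - 1 = 15 + 15 - 1 = 29

29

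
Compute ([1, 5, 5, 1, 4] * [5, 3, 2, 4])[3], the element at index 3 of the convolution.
Use y[k] = Σ_i a[i]·b[k-i] at k=3. y[3] = 1×4 + 5×2 + 5×3 + 1×5 = 34

34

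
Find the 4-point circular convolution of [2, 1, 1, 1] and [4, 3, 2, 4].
Use y[k] = Σ_j x[j]·h[(k-j) mod 4]. y[0] = 2×4 + 1×4 + 1×2 + 1×3 = 17; y[1] = 2×3 + 1×4 + 1×4 + 1×2 = 16; y[2] = 2×2 + 1×3 + 1×4 + 1×4 = 15; y[3] = 2×4 + 1×2 + 1×3 + 1×4 = 17. Result: [17, 16, 15, 17]

[17, 16, 15, 17]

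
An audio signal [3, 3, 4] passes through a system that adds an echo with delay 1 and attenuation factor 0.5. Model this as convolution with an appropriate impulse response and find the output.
Direct-path + delayed-attenuated-path model → impulse response h = [1, 0.5] (1 at lag 0, 0.5 at lag 1). Output y[n] = x[n] + 0.5·x[n - 1] (with x[n] = 0 outside 0..2): y[0] = 3 + 0.5×0 = 3; y[1] = 3 + 0.5×3 = 4.5; y[2] = 4 + 0.5×3 = 5.5; y[3] = 0 + 0.5×4 = 2.0. So y = [3, 4.5, 5.5, 2.0]

[3, 4.5, 5.5, 2.0]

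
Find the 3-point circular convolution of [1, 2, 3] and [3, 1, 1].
Use y[k] = Σ_j a[j]·b[(k-j) mod 3]. y[0] = 1×3 + 2×1 + 3×1 = 8; y[1] = 1×1 + 2×3 + 3×1 = 10; y[2] = 1×1 + 2×1 + 3×3 = 12. Result: [8, 10, 12]

[8, 10, 12]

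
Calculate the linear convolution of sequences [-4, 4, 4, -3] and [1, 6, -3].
y[0] = -4×1 = -4; y[1] = -4×6 + 4×1 = -20; y[2] = -4×-3 + 4×6 + 4×1 = 40; y[3] = 4×-3 + 4×6 + -3×1 = 9; y[4] = 4×-3 + -3×6 = -30; y[5] = -3×-3 = 9

[-4, -20, 40, 9, -30, 9]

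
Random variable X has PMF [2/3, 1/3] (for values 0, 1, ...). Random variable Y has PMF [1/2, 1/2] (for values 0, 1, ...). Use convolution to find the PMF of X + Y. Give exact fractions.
P(X+Y=k) = Σ_i P(X=i)·P(Y=k-i) — a convolution of [2/3, 1/3] and [1/2, 1/2]. P(X+Y=0) = (2/3)×(1/2) = 1/3; P(X+Y=1) = (2/3)×(1/2) + (1/3)×(1/2) = 1/3 + 1/6 = 1/2; P(X+Y=2) = (1/3)×(1/2) = 1/6. PMF: [1/3, 1/2, 1/6] (sums to 1 ✓)

[1/3, 1/2, 1/6]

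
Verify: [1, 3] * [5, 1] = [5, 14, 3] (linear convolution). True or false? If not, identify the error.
Recompute linear convolution of [1, 3] and [5, 1]: y[0] = 1×5 = 5; y[1] = 1×1 + 3×5 = 16; y[2] = 3×1 = 3 → [5, 16, 3]. Compare to given [5, 14, 3]: they differ at index 1: given 14, correct 16, so answer: No

No. Error at index 1: given 14, correct 16.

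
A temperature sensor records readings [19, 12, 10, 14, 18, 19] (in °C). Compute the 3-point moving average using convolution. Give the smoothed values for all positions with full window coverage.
3-point moving average kernel = [1, 1, 1]. Apply in 'valid' mode (full window coverage): avg[0] = (19 + 12 + 10) / 3 = 13.67; avg[1] = (12 + 10 + 14) / 3 = 12.0; avg[2] = (10 + 14 + 18) / 3 = 14.0; avg[3] = (14 + 18 + 19) / 3 = 17.0. Smoothed values: [13.67, 12.0, 14.0, 17.0]

[13.67, 12.0, 14.0, 17.0]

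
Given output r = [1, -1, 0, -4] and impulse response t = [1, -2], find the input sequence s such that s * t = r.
Deconvolve r=[1, -1, 0, -4] by t=[1, -2]. Since t[0]=1, solve forward: s[0] = r[0] / 1 = 1; s[1] = (r[1] - 1×-2) / 1 = 1; s[2] = (r[2] - 1×-2) / 1 = 2. So s = [1, 1, 2]. Check by forward convolution: r[0] = 1×1 = 1; r[1] = 1×-2 + 1×1 = -1; r[2] = 1×-2 + 2×1 = 0; r[3] = 2×-2 = -4

[1, 1, 2]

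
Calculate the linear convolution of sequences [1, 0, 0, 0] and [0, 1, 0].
y[0] = 1×0 = 0; y[1] = 1×1 + 0×0 = 1; y[2] = 1×0 + 0×1 + 0×0 = 0; y[3] = 0×0 + 0×1 + 0×0 = 0; y[4] = 0×0 + 0×1 = 0; y[5] = 0×0 = 0

[0, 1, 0, 0, 0, 0]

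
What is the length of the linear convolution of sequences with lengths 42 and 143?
Linear/full convolution length: m + n - 1 = 42 + 143 - 1 = 184

184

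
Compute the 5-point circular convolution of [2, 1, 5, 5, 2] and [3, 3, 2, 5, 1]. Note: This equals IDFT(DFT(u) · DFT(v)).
Either evaluate y[k] = Σ_j u[j]·v[(k-j) mod 5] directly, or use IDFT(DFT(u) · DFT(v)). y[0] = 2×3 + 1×1 + 5×5 + 5×2 + 2×3 = 48; y[1] = 2×3 + 1×3 + 5×1 + 5×5 + 2×2 = 43; y[2] = 2×2 + 1×3 + 5×3 + 5×1 + 2×5 = 37; y[3] = 2×5 + 1×2 + 5×3 + 5×3 + 2×1 = 44; y[4] = 2×1 + 1×5 + 5×2 + 5×3 + 2×3 = 38. Result: [48, 43, 37, 44, 38]

[48, 43, 37, 44, 38]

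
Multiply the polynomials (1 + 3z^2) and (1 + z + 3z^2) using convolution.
Ascending coefficients: a = [1, 0, 3], b = [1, 1, 3]. c[0] = 1×1 = 1; c[1] = 1×1 + 0×1 = 1; c[2] = 1×3 + 0×1 + 3×1 = 6; c[3] = 0×3 + 3×1 = 3; c[4] = 3×3 = 9. Result coefficients: [1, 1, 6, 3, 9] → 1 + z + 6z^2 + 3z^3 + 9z^4

1 + z + 6z^2 + 3z^3 + 9z^4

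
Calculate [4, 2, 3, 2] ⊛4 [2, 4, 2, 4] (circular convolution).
Use y[k] = Σ_j f[j]·g[(k-j) mod 4]. y[0] = 4×2 + 2×4 + 3×2 + 2×4 = 30; y[1] = 4×4 + 2×2 + 3×4 + 2×2 = 36; y[2] = 4×2 + 2×4 + 3×2 + 2×4 = 30; y[3] = 4×4 + 2×2 + 3×4 + 2×2 = 36. Result: [30, 36, 30, 36]

[30, 36, 30, 36]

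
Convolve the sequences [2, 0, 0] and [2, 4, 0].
y[0] = 2×2 = 4; y[1] = 2×4 + 0×2 = 8; y[2] = 2×0 + 0×4 + 0×2 = 0; y[3] = 0×0 + 0×4 = 0; y[4] = 0×0 = 0

[4, 8, 0, 0, 0]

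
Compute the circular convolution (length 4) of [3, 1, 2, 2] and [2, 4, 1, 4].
Use y[k] = Σ_j s[j]·t[(k-j) mod 4]. y[0] = 3×2 + 1×4 + 2×1 + 2×4 = 20; y[1] = 3×4 + 1×2 + 2×4 + 2×1 = 24; y[2] = 3×1 + 1×4 + 2×2 + 2×4 = 19; y[3] = 3×4 + 1×1 + 2×4 + 2×2 = 25. Result: [20, 24, 19, 25]

[20, 24, 19, 25]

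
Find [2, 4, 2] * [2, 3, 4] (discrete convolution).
y[0] = 2×2 = 4; y[1] = 2×3 + 4×2 = 14; y[2] = 2×4 + 4×3 + 2×2 = 24; y[3] = 4×4 + 2×3 = 22; y[4] = 2×4 = 8

[4, 14, 24, 22, 8]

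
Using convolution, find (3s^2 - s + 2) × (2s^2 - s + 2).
Ascending coefficients: a = [2, -1, 3], b = [2, -1, 2]. c[0] = 2×2 = 4; c[1] = 2×-1 + -1×2 = -4; c[2] = 2×2 + -1×-1 + 3×2 = 11; c[3] = -1×2 + 3×-1 = -5; c[4] = 3×2 = 6. Result coefficients: [4, -4, 11, -5, 6] → 6s^4 - 5s^3 + 11s^2 - 4s + 4

6s^4 - 5s^3 + 11s^2 - 4s + 4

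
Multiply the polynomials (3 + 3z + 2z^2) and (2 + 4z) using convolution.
Ascending coefficients: a = [3, 3, 2], b = [2, 4]. c[0] = 3×2 = 6; c[1] = 3×4 + 3×2 = 18; c[2] = 3×4 + 2×2 = 16; c[3] = 2×4 = 8. Result coefficients: [6, 18, 16, 8] → 6 + 18z + 16z^2 + 8z^3

6 + 18z + 16z^2 + 8z^3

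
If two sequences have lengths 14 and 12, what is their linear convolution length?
Linear/full convolution length: m + n - 1 = 14 + 12 - 1 = 25

25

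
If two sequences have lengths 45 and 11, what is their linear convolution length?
Linear/full convolution length: m + n - 1 = 45 + 11 - 1 = 55

55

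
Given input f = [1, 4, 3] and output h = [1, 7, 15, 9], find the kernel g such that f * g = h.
Output length 4 = len(f) + len(g) - 1 ⇒ len(g) = 2. Solve g forward using g[k] = (h[k] - Σ_{i≥1} f[i]·g[k-i]) / f[0]: g[0] = h[0] / f[0] = 1 / 1 = 1; g[1] = (h[1] - 4×1) / f[0] = (7 - 4×1) / 1 = 3. So g = [1, 3]. Forward-check [1, 4, 3] * [1, 3]: h[0] = 1×1 = 1; h[1] = 1×3 + 4×1 = 7; h[2] = 4×3 + 3×1 = 15; h[3] = 3×3 = 9 → [1, 7, 15, 9] ✓

[1, 3]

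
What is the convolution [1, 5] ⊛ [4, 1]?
y[0] = 1×4 = 4; y[1] = 1×1 + 5×4 = 21; y[2] = 5×1 = 5

[4, 21, 5]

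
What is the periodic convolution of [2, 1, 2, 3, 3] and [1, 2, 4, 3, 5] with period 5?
Use y[k] = Σ_j s[j]·t[(k-j) mod 5]. y[0] = 2×1 + 1×5 + 2×3 + 3×4 + 3×2 = 31; y[1] = 2×2 + 1×1 + 2×5 + 3×3 + 3×4 = 36; y[2] = 2×4 + 1×2 + 2×1 + 3×5 + 3×3 = 36; y[3] = 2×3 + 1×4 + 2×2 + 3×1 + 3×5 = 32; y[4] = 2×5 + 1×3 + 2×4 + 3×2 + 3×1 = 30. Result: [31, 36, 36, 32, 30]

[31, 36, 36, 32, 30]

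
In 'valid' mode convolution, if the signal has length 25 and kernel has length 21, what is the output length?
'Valid' mode counts only positions where the kernel fully overlaps the signal: m - n + 1 = 25 - 21 + 1 = 5

5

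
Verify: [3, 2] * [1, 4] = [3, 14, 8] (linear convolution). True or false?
Recompute linear convolution of [3, 2] and [1, 4]: y[0] = 3×1 = 3; y[1] = 3×4 + 2×1 = 14; y[2] = 2×4 = 8 → [3, 14, 8]. Given [3, 14, 8] matches, so answer: Yes

Yes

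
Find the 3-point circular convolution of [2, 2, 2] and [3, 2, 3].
Use y[k] = Σ_j f[j]·g[(k-j) mod 3]. y[0] = 2×3 + 2×3 + 2×2 = 16; y[1] = 2×2 + 2×3 + 2×3 = 16; y[2] = 2×3 + 2×2 + 2×3 = 16. Result: [16, 16, 16]

[16, 16, 16]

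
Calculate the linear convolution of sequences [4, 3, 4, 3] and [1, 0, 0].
y[0] = 4×1 = 4; y[1] = 4×0 + 3×1 = 3; y[2] = 4×0 + 3×0 + 4×1 = 4; y[3] = 3×0 + 4×0 + 3×1 = 3; y[4] = 4×0 + 3×0 = 0; y[5] = 3×0 = 0

[4, 3, 4, 3, 0, 0]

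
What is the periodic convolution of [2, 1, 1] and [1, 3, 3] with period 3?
Use y[k] = Σ_j x[j]·h[(k-j) mod 3]. y[0] = 2×1 + 1×3 + 1×3 = 8; y[1] = 2×3 + 1×1 + 1×3 = 10; y[2] = 2×3 + 1×3 + 1×1 = 10. Result: [8, 10, 10]

[8, 10, 10]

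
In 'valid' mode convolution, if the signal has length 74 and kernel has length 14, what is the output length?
'Valid' mode counts only positions where the kernel fully overlaps the signal: m - n + 1 = 74 - 14 + 1 = 61

61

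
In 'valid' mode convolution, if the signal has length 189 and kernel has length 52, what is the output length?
'Valid' mode counts only positions where the kernel fully overlaps the signal: m - n + 1 = 189 - 52 + 1 = 138

138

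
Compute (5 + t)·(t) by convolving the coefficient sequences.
Ascending coefficients: a = [5, 1], b = [0, 1]. c[0] = 5×0 = 0; c[1] = 5×1 + 1×0 = 5; c[2] = 1×1 = 1. Result coefficients: [0, 5, 1] → 5t + t^2

5t + t^2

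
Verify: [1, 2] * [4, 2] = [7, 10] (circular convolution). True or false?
Recompute circular convolution of [1, 2] and [4, 2]: y[0] = 1×4 + 2×2 = 8; y[1] = 1×2 + 2×4 = 10 → [8, 10]. Compare to given [7, 10]: they differ at index 0: given 7, correct 8, so answer: No

No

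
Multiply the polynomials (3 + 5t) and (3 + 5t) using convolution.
Ascending coefficients: a = [3, 5], b = [3, 5]. c[0] = 3×3 = 9; c[1] = 3×5 + 5×3 = 30; c[2] = 5×5 = 25. Result coefficients: [9, 30, 25] → 9 + 30t + 25t^2

9 + 30t + 25t^2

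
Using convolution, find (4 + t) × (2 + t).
Ascending coefficients: a = [4, 1], b = [2, 1]. c[0] = 4×2 = 8; c[1] = 4×1 + 1×2 = 6; c[2] = 1×1 = 1. Result coefficients: [8, 6, 1] → 8 + 6t + t^2

8 + 6t + t^2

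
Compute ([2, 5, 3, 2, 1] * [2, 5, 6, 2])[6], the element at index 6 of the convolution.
Use y[k] = Σ_i a[i]·b[k-i] at k=6. y[6] = 2×2 + 1×6 = 10

10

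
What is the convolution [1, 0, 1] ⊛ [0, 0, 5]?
y[0] = 1×0 = 0; y[1] = 1×0 + 0×0 = 0; y[2] = 1×5 + 0×0 + 1×0 = 5; y[3] = 0×5 + 1×0 = 0; y[4] = 1×5 = 5

[0, 0, 5, 0, 5]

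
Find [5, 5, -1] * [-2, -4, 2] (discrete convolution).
y[0] = 5×-2 = -10; y[1] = 5×-4 + 5×-2 = -30; y[2] = 5×2 + 5×-4 + -1×-2 = -8; y[3] = 5×2 + -1×-4 = 14; y[4] = -1×2 = -2

[-10, -30, -8, 14, -2]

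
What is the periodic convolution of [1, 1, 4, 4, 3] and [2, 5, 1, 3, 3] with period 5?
Use y[k] = Σ_j s[j]·t[(k-j) mod 5]. y[0] = 1×2 + 1×3 + 4×3 + 4×1 + 3×5 = 36; y[1] = 1×5 + 1×2 + 4×3 + 4×3 + 3×1 = 34; y[2] = 1×1 + 1×5 + 4×2 + 4×3 + 3×3 = 35; y[3] = 1×3 + 1×1 + 4×5 + 4×2 + 3×3 = 41; y[4] = 1×3 + 1×3 + 4×1 + 4×5 + 3×2 = 36. Result: [36, 34, 35, 41, 36]

[36, 34, 35, 41, 36]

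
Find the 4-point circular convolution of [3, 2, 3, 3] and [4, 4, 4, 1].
Use y[k] = Σ_j s[j]·t[(k-j) mod 4]. y[0] = 3×4 + 2×1 + 3×4 + 3×4 = 38; y[1] = 3×4 + 2×4 + 3×1 + 3×4 = 35; y[2] = 3×4 + 2×4 + 3×4 + 3×1 = 35; y[3] = 3×1 + 2×4 + 3×4 + 3×4 = 35. Result: [38, 35, 35, 35]

[38, 35, 35, 35]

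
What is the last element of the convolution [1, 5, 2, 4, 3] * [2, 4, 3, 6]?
Use y[k] = Σ_i a[i]·b[k-i] at k=7. y[7] = 3×6 = 18

18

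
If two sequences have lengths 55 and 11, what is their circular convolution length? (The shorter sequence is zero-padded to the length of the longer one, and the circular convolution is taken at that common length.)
Circular convolution (zero-padding the shorter input) has length max(m, n) = max(55, 11) = 55

55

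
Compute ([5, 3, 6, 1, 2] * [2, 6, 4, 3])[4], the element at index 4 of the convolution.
Use y[k] = Σ_i a[i]·b[k-i] at k=4. y[4] = 3×3 + 6×4 + 1×6 + 2×2 = 43

43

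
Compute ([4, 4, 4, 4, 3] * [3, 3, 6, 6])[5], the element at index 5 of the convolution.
Use y[k] = Σ_i a[i]·b[k-i] at k=5. y[5] = 4×6 + 4×6 + 3×3 = 57

57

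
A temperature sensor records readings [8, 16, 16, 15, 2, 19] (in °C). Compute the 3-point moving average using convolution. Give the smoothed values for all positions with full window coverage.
3-point moving average kernel = [1, 1, 1]. Apply in 'valid' mode (full window coverage): avg[0] = (8 + 16 + 16) / 3 = 13.33; avg[1] = (16 + 16 + 15) / 3 = 15.67; avg[2] = (16 + 15 + 2) / 3 = 11.0; avg[3] = (15 + 2 + 19) / 3 = 12.0. Smoothed values: [13.33, 15.67, 11.0, 12.0]

[13.33, 15.67, 11.0, 12.0]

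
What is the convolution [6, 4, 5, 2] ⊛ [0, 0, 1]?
y[0] = 6×0 = 0; y[1] = 6×0 + 4×0 = 0; y[2] = 6×1 + 4×0 + 5×0 = 6; y[3] = 4×1 + 5×0 + 2×0 = 4; y[4] = 5×1 + 2×0 = 5; y[5] = 2×1 = 2

[0, 0, 6, 4, 5, 2]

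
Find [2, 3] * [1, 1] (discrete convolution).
y[0] = 2×1 = 2; y[1] = 2×1 + 3×1 = 5; y[2] = 3×1 = 3

[2, 5, 3]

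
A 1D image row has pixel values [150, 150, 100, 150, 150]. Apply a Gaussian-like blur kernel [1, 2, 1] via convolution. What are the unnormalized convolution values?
Convolve image row [150, 150, 100, 150, 150] with kernel [1, 2, 1]: y[0] = 150×1 = 150; y[1] = 150×2 + 150×1 = 450; y[2] = 150×1 + 150×2 + 100×1 = 550; y[3] = 150×1 + 100×2 + 150×1 = 500; y[4] = 100×1 + 150×2 + 150×1 = 550; y[5] = 150×1 + 150×2 = 450; y[6] = 150×1 = 150 → [150, 450, 550, 500, 550, 450, 150]. Normalization factor = sum(kernel) = 4.

[150, 450, 550, 500, 550, 450, 150]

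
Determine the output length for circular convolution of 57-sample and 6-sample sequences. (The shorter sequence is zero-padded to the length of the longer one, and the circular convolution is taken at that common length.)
Circular convolution (zero-padding the shorter input) has length max(m, n) = max(57, 6) = 57

57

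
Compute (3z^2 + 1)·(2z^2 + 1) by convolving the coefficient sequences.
Ascending coefficients: a = [1, 0, 3], b = [1, 0, 2]. c[0] = 1×1 = 1; c[1] = 1×0 + 0×1 = 0; c[2] = 1×2 + 0×0 + 3×1 = 5; c[3] = 0×2 + 3×0 = 0; c[4] = 3×2 = 6. Result coefficients: [1, 0, 5, 0, 6] → 6z^4 + 5z^2 + 1

6z^4 + 5z^2 + 1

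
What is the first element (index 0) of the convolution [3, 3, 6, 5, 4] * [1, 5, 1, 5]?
Use y[k] = Σ_i a[i]·b[k-i] at k=0. y[0] = 3×1 = 3

3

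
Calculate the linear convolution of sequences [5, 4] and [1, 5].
y[0] = 5×1 = 5; y[1] = 5×5 + 4×1 = 29; y[2] = 4×5 = 20

[5, 29, 20]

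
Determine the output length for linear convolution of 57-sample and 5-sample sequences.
Linear/full convolution length: m + n - 1 = 57 + 5 - 1 = 61

61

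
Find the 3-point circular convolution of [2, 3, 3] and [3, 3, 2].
Use y[k] = Σ_j u[j]·v[(k-j) mod 3]. y[0] = 2×3 + 3×2 + 3×3 = 21; y[1] = 2×3 + 3×3 + 3×2 = 21; y[2] = 2×2 + 3×3 + 3×3 = 22. Result: [21, 21, 22]

[21, 21, 22]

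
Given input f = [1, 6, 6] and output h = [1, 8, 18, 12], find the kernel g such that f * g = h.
Output length 4 = len(f) + len(g) - 1 ⇒ len(g) = 2. Solve g forward using g[k] = (h[k] - Σ_{i≥1} f[i]·g[k-i]) / f[0]: g[0] = h[0] / f[0] = 1 / 1 = 1; g[1] = (h[1] - 6×1) / f[0] = (8 - 6×1) / 1 = 2. So g = [1, 2]. Forward-check [1, 6, 6] * [1, 2]: h[0] = 1×1 = 1; h[1] = 1×2 + 6×1 = 8; h[2] = 6×2 + 6×1 = 18; h[3] = 6×2 = 12 → [1, 8, 18, 12] ✓

[1, 2]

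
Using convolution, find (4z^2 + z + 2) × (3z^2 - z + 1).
Ascending coefficients: a = [2, 1, 4], b = [1, -1, 3]. c[0] = 2×1 = 2; c[1] = 2×-1 + 1×1 = -1; c[2] = 2×3 + 1×-1 + 4×1 = 9; c[3] = 1×3 + 4×-1 = -1; c[4] = 4×3 = 12. Result coefficients: [2, -1, 9, -1, 12] → 12z^4 - z^3 + 9z^2 - z + 2

12z^4 - z^3 + 9z^2 - z + 2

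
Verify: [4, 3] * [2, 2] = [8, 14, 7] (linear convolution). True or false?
Recompute linear convolution of [4, 3] and [2, 2]: y[0] = 4×2 = 8; y[1] = 4×2 + 3×2 = 14; y[2] = 3×2 = 6 → [8, 14, 6]. Compare to given [8, 14, 7]: they differ at index 2: given 7, correct 6, so answer: No

No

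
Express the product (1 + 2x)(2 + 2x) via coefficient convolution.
Ascending coefficients: a = [1, 2], b = [2, 2]. c[0] = 1×2 = 2; c[1] = 1×2 + 2×2 = 6; c[2] = 2×2 = 4. Result coefficients: [2, 6, 4] → 2 + 6x + 4x^2

2 + 6x + 4x^2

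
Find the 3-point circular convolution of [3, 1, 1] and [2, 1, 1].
Use y[k] = Σ_j x[j]·h[(k-j) mod 3]. y[0] = 3×2 + 1×1 + 1×1 = 8; y[1] = 3×1 + 1×2 + 1×1 = 6; y[2] = 3×1 + 1×1 + 1×2 = 6. Result: [8, 6, 6]

[8, 6, 6]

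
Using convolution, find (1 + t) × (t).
Ascending coefficients: a = [1, 1], b = [0, 1]. c[0] = 1×0 = 0; c[1] = 1×1 + 1×0 = 1; c[2] = 1×1 = 1. Result coefficients: [0, 1, 1] → t + t^2

t + t^2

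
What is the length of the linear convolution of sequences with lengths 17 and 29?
Linear/full convolution length: m + n - 1 = 17 + 29 - 1 = 45

45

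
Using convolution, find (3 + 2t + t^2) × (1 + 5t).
Ascending coefficients: a = [3, 2, 1], b = [1, 5]. c[0] = 3×1 = 3; c[1] = 3×5 + 2×1 = 17; c[2] = 2×5 + 1×1 = 11; c[3] = 1×5 = 5. Result coefficients: [3, 17, 11, 5] → 3 + 17t + 11t^2 + 5t^3

3 + 17t + 11t^2 + 5t^3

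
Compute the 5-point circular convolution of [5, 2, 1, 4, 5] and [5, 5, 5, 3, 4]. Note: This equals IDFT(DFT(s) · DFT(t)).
Either evaluate y[k] = Σ_j s[j]·t[(k-j) mod 5] directly, or use IDFT(DFT(s) · DFT(t)). y[0] = 5×5 + 2×4 + 1×3 + 4×5 + 5×5 = 81; y[1] = 5×5 + 2×5 + 1×4 + 4×3 + 5×5 = 76; y[2] = 5×5 + 2×5 + 1×5 + 4×4 + 5×3 = 71; y[3] = 5×3 + 2×5 + 1×5 + 4×5 + 5×4 = 70; y[4] = 5×4 + 2×3 + 1×5 + 4×5 + 5×5 = 76. Result: [81, 76, 71, 70, 76]

[81, 76, 71, 70, 76]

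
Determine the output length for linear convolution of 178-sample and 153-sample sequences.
Linear/full convolution length: m + n - 1 = 178 + 153 - 1 = 330

330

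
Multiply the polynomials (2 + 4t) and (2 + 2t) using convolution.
Ascending coefficients: a = [2, 4], b = [2, 2]. c[0] = 2×2 = 4; c[1] = 2×2 + 4×2 = 12; c[2] = 4×2 = 8. Result coefficients: [4, 12, 8] → 4 + 12t + 8t^2

4 + 12t + 8t^2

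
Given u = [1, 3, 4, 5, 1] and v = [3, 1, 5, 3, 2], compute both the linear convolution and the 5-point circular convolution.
Linear: y_lin[0] = 1×3 = 3; y_lin[1] = 1×1 + 3×3 = 10; y_lin[2] = 1×5 + 3×1 + 4×3 = 20; y_lin[3] = 1×3 + 3×5 + 4×1 + 5×3 = 37; y_lin[4] = 1×2 + 3×3 + 4×5 + 5×1 + 1×3 = 39; y_lin[5] = 3×2 + 4×3 + 5×5 + 1×1 = 44; y_lin[6] = 4×2 + 5×3 + 1×5 = 28; y_lin[7] = 5×2 + 1×3 = 13; y_lin[8] = 1×2 = 2 → [3, 10, 20, 37, 39, 44, 28, 13, 2]. Circular (length 5): y[0] = 1×3 + 3×2 + 4×3 + 5×5 + 1×1 = 47; y[1] = 1×1 + 3×3 + 4×2 + 5×3 + 1×5 = 38; y[2] = 1×5 + 3×1 + 4×3 + 5×2 + 1×3 = 33; y[3] = 1×3 + 3×5 + 4×1 + 5×3 + 1×2 = 39; y[4] = 1×2 + 3×3 + 4×5 + 5×1 + 1×3 = 39 → [47, 38, 33, 39, 39]

Linear: [3, 10, 20, 37, 39, 44, 28, 13, 2], Circular: [47, 38, 33, 39, 39]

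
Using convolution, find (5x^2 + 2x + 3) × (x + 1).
Ascending coefficients: a = [3, 2, 5], b = [1, 1]. c[0] = 3×1 = 3; c[1] = 3×1 + 2×1 = 5; c[2] = 2×1 + 5×1 = 7; c[3] = 5×1 = 5. Result coefficients: [3, 5, 7, 5] → 5x^3 + 7x^2 + 5x + 3

5x^3 + 7x^2 + 5x + 3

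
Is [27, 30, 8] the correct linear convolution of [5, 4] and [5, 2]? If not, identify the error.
Recompute linear convolution of [5, 4] and [5, 2]: y[0] = 5×5 = 25; y[1] = 5×2 + 4×5 = 30; y[2] = 4×2 = 8 → [25, 30, 8]. Compare to given [27, 30, 8]: they differ at index 0: given 27, correct 25, so answer: No

No. Error at index 0: given 27, correct 25.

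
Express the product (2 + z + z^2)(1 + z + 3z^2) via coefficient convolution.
Ascending coefficients: a = [2, 1, 1], b = [1, 1, 3]. c[0] = 2×1 = 2; c[1] = 2×1 + 1×1 = 3; c[2] = 2×3 + 1×1 + 1×1 = 8; c[3] = 1×3 + 1×1 = 4; c[4] = 1×3 = 3. Result coefficients: [2, 3, 8, 4, 3] → 2 + 3z + 8z^2 + 4z^3 + 3z^4

2 + 3z + 8z^2 + 4z^3 + 3z^4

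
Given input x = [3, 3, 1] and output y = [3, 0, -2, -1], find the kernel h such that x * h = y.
Output length 4 = len(x) + len(h) - 1 ⇒ len(h) = 2. Solve h forward using h[k] = (y[k] - Σ_{i≥1} x[i]·h[k-i]) / x[0]: h[0] = y[0] / x[0] = 3 / 3 = 1; h[1] = (y[1] - 3×1) / x[0] = (0 - 3×1) / 3 = -1. So h = [1, -1]. Forward-check [3, 3, 1] * [1, -1]: y[0] = 3×1 = 3; y[1] = 3×-1 + 3×1 = 0; y[2] = 3×-1 + 1×1 = -2; y[3] = 1×-1 = -1 → [3, 0, -2, -1] ✓

[1, -1]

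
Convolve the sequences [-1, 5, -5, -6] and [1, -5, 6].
y[0] = -1×1 = -1; y[1] = -1×-5 + 5×1 = 10; y[2] = -1×6 + 5×-5 + -5×1 = -36; y[3] = 5×6 + -5×-5 + -6×1 = 49; y[4] = -5×6 + -6×-5 = 0; y[5] = -6×6 = -36

[-1, 10, -36, 49, 0, -36]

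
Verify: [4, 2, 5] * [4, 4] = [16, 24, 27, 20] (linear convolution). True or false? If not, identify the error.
Recompute linear convolution of [4, 2, 5] and [4, 4]: y[0] = 4×4 = 16; y[1] = 4×4 + 2×4 = 24; y[2] = 2×4 + 5×4 = 28; y[3] = 5×4 = 20 → [16, 24, 28, 20]. Compare to given [16, 24, 27, 20]: they differ at index 2: given 27, correct 28, so answer: No

No. Error at index 2: given 27, correct 28.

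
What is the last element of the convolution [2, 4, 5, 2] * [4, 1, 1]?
Use y[k] = Σ_i a[i]·b[k-i] at k=5. y[5] = 2×1 = 2

2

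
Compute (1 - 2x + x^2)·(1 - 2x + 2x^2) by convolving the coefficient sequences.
Ascending coefficients: a = [1, -2, 1], b = [1, -2, 2]. c[0] = 1×1 = 1; c[1] = 1×-2 + -2×1 = -4; c[2] = 1×2 + -2×-2 + 1×1 = 7; c[3] = -2×2 + 1×-2 = -6; c[4] = 1×2 = 2. Result coefficients: [1, -4, 7, -6, 2] → 1 - 4x + 7x^2 - 6x^3 + 2x^4

1 - 4x + 7x^2 - 6x^3 + 2x^4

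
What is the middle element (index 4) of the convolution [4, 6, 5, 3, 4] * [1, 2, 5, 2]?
Use y[k] = Σ_i a[i]·b[k-i] at k=4. y[4] = 6×2 + 5×5 + 3×2 + 4×1 = 47

47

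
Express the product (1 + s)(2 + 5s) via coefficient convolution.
Ascending coefficients: a = [1, 1], b = [2, 5]. c[0] = 1×2 = 2; c[1] = 1×5 + 1×2 = 7; c[2] = 1×5 = 5. Result coefficients: [2, 7, 5] → 2 + 7s + 5s^2

2 + 7s + 5s^2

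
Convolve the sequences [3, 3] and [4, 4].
y[0] = 3×4 = 12; y[1] = 3×4 + 3×4 = 24; y[2] = 3×4 = 12

[12, 24, 12]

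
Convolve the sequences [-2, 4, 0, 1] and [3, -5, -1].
y[0] = -2×3 = -6; y[1] = -2×-5 + 4×3 = 22; y[2] = -2×-1 + 4×-5 + 0×3 = -18; y[3] = 4×-1 + 0×-5 + 1×3 = -1; y[4] = 0×-1 + 1×-5 = -5; y[5] = 1×-1 = -1

[-6, 22, -18, -1, -5, -1]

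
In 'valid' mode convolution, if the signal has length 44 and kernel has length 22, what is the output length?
'Valid' mode counts only positions where the kernel fully overlaps the signal: m - n + 1 = 44 - 22 + 1 = 23

23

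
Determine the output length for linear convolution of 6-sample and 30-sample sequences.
Linear/full convolution length: m + n - 1 = 6 + 30 - 1 = 35

35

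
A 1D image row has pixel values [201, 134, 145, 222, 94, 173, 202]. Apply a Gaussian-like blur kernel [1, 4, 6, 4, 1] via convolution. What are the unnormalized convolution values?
Convolve image row [201, 134, 145, 222, 94, 173, 202] with kernel [1, 4, 6, 4, 1]: y[0] = 201×1 = 201; y[1] = 201×4 + 134×1 = 938; y[2] = 201×6 + 134×4 + 145×1 = 1887; y[3] = 201×4 + 134×6 + 145×4 + 222×1 = 2410; y[4] = 201×1 + 134×4 + 145×6 + 222×4 + 94×1 = 2589; y[5] = 134×1 + 145×4 + 222×6 + 94×4 + 173×1 = 2595; y[6] = 145×1 + 222×4 + 94×6 + 173×4 + 202×1 = 2491; y[7] = 222×1 + 94×4 + 173×6 + 202×4 = 2444; y[8] = 94×1 + 173×4 + 202×6 = 1998; y[9] = 173×1 + 202×4 = 981; y[10] = 202×1 = 202 → [201, 938, 1887, 2410, 2589, 2595, 2491, 2444, 1998, 981, 202]. Normalization factor = sum(kernel) = 16.

[201, 938, 1887, 2410, 2589, 2595, 2491, 2444, 1998, 981, 202]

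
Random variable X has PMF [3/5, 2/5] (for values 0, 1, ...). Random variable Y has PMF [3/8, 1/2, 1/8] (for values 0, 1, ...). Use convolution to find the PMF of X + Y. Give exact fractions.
P(X+Y=k) = Σ_i P(X=i)·P(Y=k-i) — a convolution of [3/5, 2/5] and [3/8, 1/2, 1/8]. P(X+Y=0) = (3/5)×(3/8) = 9/40; P(X+Y=1) = (3/5)×(1/2) + (2/5)×(3/8) = 3/10 + 3/20 = 9/20; P(X+Y=2) = (3/5)×(1/8) + (2/5)×(1/2) = 3/40 + 1/5 = 11/40; P(X+Y=3) = (2/5)×(1/8) = 1/20. PMF: [9/40, 9/20, 11/40, 1/20] (sums to 1 ✓)

[9/40, 9/20, 11/40, 1/20]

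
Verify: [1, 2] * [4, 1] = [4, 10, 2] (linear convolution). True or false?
Recompute linear convolution of [1, 2] and [4, 1]: y[0] = 1×4 = 4; y[1] = 1×1 + 2×4 = 9; y[2] = 2×1 = 2 → [4, 9, 2]. Compare to given [4, 10, 2]: they differ at index 1: given 10, correct 9, so answer: No

No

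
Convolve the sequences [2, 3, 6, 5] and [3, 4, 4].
y[0] = 2×3 = 6; y[1] = 2×4 + 3×3 = 17; y[2] = 2×4 + 3×4 + 6×3 = 38; y[3] = 3×4 + 6×4 + 5×3 = 51; y[4] = 6×4 + 5×4 = 44; y[5] = 5×4 = 20

[6, 17, 38, 51, 44, 20]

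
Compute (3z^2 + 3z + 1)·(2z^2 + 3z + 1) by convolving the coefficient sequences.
Ascending coefficients: a = [1, 3, 3], b = [1, 3, 2]. c[0] = 1×1 = 1; c[1] = 1×3 + 3×1 = 6; c[2] = 1×2 + 3×3 + 3×1 = 14; c[3] = 3×2 + 3×3 = 15; c[4] = 3×2 = 6. Result coefficients: [1, 6, 14, 15, 6] → 6z^4 + 15z^3 + 14z^2 + 6z + 1

6z^4 + 15z^3 + 14z^2 + 6z + 1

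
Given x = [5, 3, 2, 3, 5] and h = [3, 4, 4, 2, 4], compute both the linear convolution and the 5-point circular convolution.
Linear: y_lin[0] = 5×3 = 15; y_lin[1] = 5×4 + 3×3 = 29; y_lin[2] = 5×4 + 3×4 + 2×3 = 38; y_lin[3] = 5×2 + 3×4 + 2×4 + 3×3 = 39; y_lin[4] = 5×4 + 3×2 + 2×4 + 3×4 + 5×3 = 61; y_lin[5] = 3×4 + 2×2 + 3×4 + 5×4 = 48; y_lin[6] = 2×4 + 3×2 + 5×4 = 34; y_lin[7] = 3×4 + 5×2 = 22; y_lin[8] = 5×4 = 20 → [15, 29, 38, 39, 61, 48, 34, 22, 20]. Circular (length 5): y[0] = 5×3 + 3×4 + 2×2 + 3×4 + 5×4 = 63; y[1] = 5×4 + 3×3 + 2×4 + 3×2 + 5×4 = 63; y[2] = 5×4 + 3×4 + 2×3 + 3×4 + 5×2 = 60; y[3] = 5×2 + 3×4 + 2×4 + 3×3 + 5×4 = 59; y[4] = 5×4 + 3×2 + 2×4 + 3×4 + 5×3 = 61 → [63, 63, 60, 59, 61]

Linear: [15, 29, 38, 39, 61, 48, 34, 22, 20], Circular: [63, 63, 60, 59, 61]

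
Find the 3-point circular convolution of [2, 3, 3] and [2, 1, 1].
Use y[k] = Σ_j x[j]·h[(k-j) mod 3]. y[0] = 2×2 + 3×1 + 3×1 = 10; y[1] = 2×1 + 3×2 + 3×1 = 11; y[2] = 2×1 + 3×1 + 3×2 = 11. Result: [10, 11, 11]

[10, 11, 11]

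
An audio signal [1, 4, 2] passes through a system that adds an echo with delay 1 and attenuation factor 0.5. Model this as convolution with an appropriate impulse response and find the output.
Direct-path + delayed-attenuated-path model → impulse response h = [1, 0.5] (1 at lag 0, 0.5 at lag 1). Output y[n] = x[n] + 0.5·x[n - 1] (with x[n] = 0 outside 0..2): y[0] = 1 + 0.5×0 = 1; y[1] = 4 + 0.5×1 = 4.5; y[2] = 2 + 0.5×4 = 4.0; y[3] = 0 + 0.5×2 = 1.0. So y = [1, 4.5, 4.0, 1.0]

[1, 4.5, 4.0, 1.0]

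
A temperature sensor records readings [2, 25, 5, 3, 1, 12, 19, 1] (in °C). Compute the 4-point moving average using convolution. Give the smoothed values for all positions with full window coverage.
4-point moving average kernel = [1, 1, 1, 1]. Apply in 'valid' mode (full window coverage): avg[0] = (2 + 25 + 5 + 3) / 4 = 8.75; avg[1] = (25 + 5 + 3 + 1) / 4 = 8.5; avg[2] = (5 + 3 + 1 + 12) / 4 = 5.25; avg[3] = (3 + 1 + 12 + 19) / 4 = 8.75; avg[4] = (1 + 12 + 19 + 1) / 4 = 8.25. Smoothed values: [8.75, 8.5, 5.25, 8.75, 8.25]

[8.75, 8.5, 5.25, 8.75, 8.25]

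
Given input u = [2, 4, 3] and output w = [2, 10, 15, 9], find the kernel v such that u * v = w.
Output length 4 = len(u) + len(v) - 1 ⇒ len(v) = 2. Solve v forward using v[k] = (w[k] - Σ_{i≥1} u[i]·v[k-i]) / u[0]: v[0] = w[0] / u[0] = 2 / 2 = 1; v[1] = (w[1] - 4×1) / u[0] = (10 - 4×1) / 2 = 3. So v = [1, 3]. Forward-check [2, 4, 3] * [1, 3]: w[0] = 2×1 = 2; w[1] = 2×3 + 4×1 = 10; w[2] = 4×3 + 3×1 = 15; w[3] = 3×3 = 9 → [2, 10, 15, 9] ✓

[1, 3]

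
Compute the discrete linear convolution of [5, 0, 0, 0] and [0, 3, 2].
y[0] = 5×0 = 0; y[1] = 5×3 + 0×0 = 15; y[2] = 5×2 + 0×3 + 0×0 = 10; y[3] = 0×2 + 0×3 + 0×0 = 0; y[4] = 0×2 + 0×3 = 0; y[5] = 0×2 = 0

[0, 15, 10, 0, 0, 0]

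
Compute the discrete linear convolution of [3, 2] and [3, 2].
y[0] = 3×3 = 9; y[1] = 3×2 + 2×3 = 12; y[2] = 2×2 = 4

[9, 12, 4]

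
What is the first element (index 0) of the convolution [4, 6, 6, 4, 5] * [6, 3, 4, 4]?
Use y[k] = Σ_i a[i]·b[k-i] at k=0. y[0] = 4×6 = 24

24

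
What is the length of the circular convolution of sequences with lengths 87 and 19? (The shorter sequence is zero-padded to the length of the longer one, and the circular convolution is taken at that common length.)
Circular convolution (zero-padding the shorter input) has length max(m, n) = max(87, 19) = 87

87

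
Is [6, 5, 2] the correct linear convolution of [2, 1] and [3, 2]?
Recompute linear convolution of [2, 1] and [3, 2]: y[0] = 2×3 = 6; y[1] = 2×2 + 1×3 = 7; y[2] = 1×2 = 2 → [6, 7, 2]. Compare to given [6, 5, 2]: they differ at index 1: given 5, correct 7, so answer: No

No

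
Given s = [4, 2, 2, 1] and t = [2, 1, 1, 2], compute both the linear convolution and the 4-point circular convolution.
Linear: y_lin[0] = 4×2 = 8; y_lin[1] = 4×1 + 2×2 = 8; y_lin[2] = 4×1 + 2×1 + 2×2 = 10; y_lin[3] = 4×2 + 2×1 + 2×1 + 1×2 = 14; y_lin[4] = 2×2 + 2×1 + 1×1 = 7; y_lin[5] = 2×2 + 1×1 = 5; y_lin[6] = 1×2 = 2 → [8, 8, 10, 14, 7, 5, 2]. Circular (length 4): y[0] = 4×2 + 2×2 + 2×1 + 1×1 = 15; y[1] = 4×1 + 2×2 + 2×2 + 1×1 = 13; y[2] = 4×1 + 2×1 + 2×2 + 1×2 = 12; y[3] = 4×2 + 2×1 + 2×1 + 1×2 = 14 → [15, 13, 12, 14]

Linear: [8, 8, 10, 14, 7, 5, 2], Circular: [15, 13, 12, 14]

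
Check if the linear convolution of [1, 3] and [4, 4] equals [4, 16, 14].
Recompute linear convolution of [1, 3] and [4, 4]: y[0] = 1×4 = 4; y[1] = 1×4 + 3×4 = 16; y[2] = 3×4 = 12 → [4, 16, 12]. Compare to given [4, 16, 14]: they differ at index 2: given 14, correct 12, so answer: No

No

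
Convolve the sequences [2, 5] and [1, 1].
y[0] = 2×1 = 2; y[1] = 2×1 + 5×1 = 7; y[2] = 5×1 = 5

[2, 7, 5]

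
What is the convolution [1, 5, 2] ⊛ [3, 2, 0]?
y[0] = 1×3 = 3; y[1] = 1×2 + 5×3 = 17; y[2] = 1×0 + 5×2 + 2×3 = 16; y[3] = 5×0 + 2×2 = 4; y[4] = 2×0 = 0

[3, 17, 16, 4, 0]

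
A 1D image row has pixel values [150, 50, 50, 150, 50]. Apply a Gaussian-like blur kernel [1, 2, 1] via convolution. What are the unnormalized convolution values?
Convolve image row [150, 50, 50, 150, 50] with kernel [1, 2, 1]: y[0] = 150×1 = 150; y[1] = 150×2 + 50×1 = 350; y[2] = 150×1 + 50×2 + 50×1 = 300; y[3] = 50×1 + 50×2 + 150×1 = 300; y[4] = 50×1 + 150×2 + 50×1 = 400; y[5] = 150×1 + 50×2 = 250; y[6] = 50×1 = 50 → [150, 350, 300, 300, 400, 250, 50]. Normalization factor = sum(kernel) = 4.

[150, 350, 300, 300, 400, 250, 50]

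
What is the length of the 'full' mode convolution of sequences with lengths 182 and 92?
Linear/full convolution length: m + n - 1 = 182 + 92 - 1 = 273

273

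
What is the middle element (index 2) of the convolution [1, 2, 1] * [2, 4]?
Use y[k] = Σ_i a[i]·b[k-i] at k=2. y[2] = 2×4 + 1×2 = 10

10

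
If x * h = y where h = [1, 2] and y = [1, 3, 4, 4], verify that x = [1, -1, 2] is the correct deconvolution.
Forward-compute [1, -1, 2] * [1, 2]: y[0] = 1×1 = 1; y[1] = 1×2 + -1×1 = 1; y[2] = -1×2 + 2×1 = 0; y[3] = 2×2 = 4 → [1, 1, 0, 4]. Does not match given y = [1, 3, 4, 4].

Not verified. [1, -1, 2] * [1, 2] = [1, 1, 0, 4], which differs from [1, 3, 4, 4] at index 1.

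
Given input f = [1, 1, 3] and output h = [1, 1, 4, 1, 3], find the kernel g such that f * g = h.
Output length 5 = len(f) + len(g) - 1 ⇒ len(g) = 3. Solve g forward using g[k] = (h[k] - Σ_{i≥1} f[i]·g[k-i]) / f[0]: g[0] = h[0] / f[0] = 1 / 1 = 1; g[1] = (h[1] - 1×1) / f[0] = (1 - 1×1) / 1 = 0; g[2] = (h[2] - 1×0 - 3×1) / f[0] = (4 - 1×0 - 3×1) / 1 = 1. So g = [1, 0, 1]. Forward-check [1, 1, 3] * [1, 0, 1]: h[0] = 1×1 = 1; h[1] = 1×0 + 1×1 = 1; h[2] = 1×1 + 1×0 + 3×1 = 4; h[3] = 1×1 + 3×0 = 1; h[4] = 3×1 = 3 → [1, 1, 4, 1, 3] ✓

[1, 0, 1]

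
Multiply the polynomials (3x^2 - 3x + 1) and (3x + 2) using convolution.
Ascending coefficients: a = [1, -3, 3], b = [2, 3]. c[0] = 1×2 = 2; c[1] = 1×3 + -3×2 = -3; c[2] = -3×3 + 3×2 = -3; c[3] = 3×3 = 9. Result coefficients: [2, -3, -3, 9] → 9x^3 - 3x^2 - 3x + 2

9x^3 - 3x^2 - 3x + 2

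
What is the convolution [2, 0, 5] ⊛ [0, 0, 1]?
y[0] = 2×0 = 0; y[1] = 2×0 + 0×0 = 0; y[2] = 2×1 + 0×0 + 5×0 = 2; y[3] = 0×1 + 5×0 = 0; y[4] = 5×1 = 5

[0, 0, 2, 0, 5]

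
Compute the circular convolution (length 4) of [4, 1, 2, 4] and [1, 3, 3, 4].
Use y[k] = Σ_j s[j]·t[(k-j) mod 4]. y[0] = 4×1 + 1×4 + 2×3 + 4×3 = 26; y[1] = 4×3 + 1×1 + 2×4 + 4×3 = 33; y[2] = 4×3 + 1×3 + 2×1 + 4×4 = 33; y[3] = 4×4 + 1×3 + 2×3 + 4×1 = 29. Result: [26, 33, 33, 29]

[26, 33, 33, 29]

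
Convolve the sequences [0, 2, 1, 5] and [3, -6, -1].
y[0] = 0×3 = 0; y[1] = 0×-6 + 2×3 = 6; y[2] = 0×-1 + 2×-6 + 1×3 = -9; y[3] = 2×-1 + 1×-6 + 5×3 = 7; y[4] = 1×-1 + 5×-6 = -31; y[5] = 5×-1 = -5

[0, 6, -9, 7, -31, -5]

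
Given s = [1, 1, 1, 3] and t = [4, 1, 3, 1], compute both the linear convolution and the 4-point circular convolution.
Linear: y_lin[0] = 1×4 = 4; y_lin[1] = 1×1 + 1×4 = 5; y_lin[2] = 1×3 + 1×1 + 1×4 = 8; y_lin[3] = 1×1 + 1×3 + 1×1 + 3×4 = 17; y_lin[4] = 1×1 + 1×3 + 3×1 = 7; y_lin[5] = 1×1 + 3×3 = 10; y_lin[6] = 3×1 = 3 → [4, 5, 8, 17, 7, 10, 3]. Circular (length 4): y[0] = 1×4 + 1×1 + 1×3 + 3×1 = 11; y[1] = 1×1 + 1×4 + 1×1 + 3×3 = 15; y[2] = 1×3 + 1×1 + 1×4 + 3×1 = 11; y[3] = 1×1 + 1×3 + 1×1 + 3×4 = 17 → [11, 15, 11, 17]

Linear: [4, 5, 8, 17, 7, 10, 3], Circular: [11, 15, 11, 17]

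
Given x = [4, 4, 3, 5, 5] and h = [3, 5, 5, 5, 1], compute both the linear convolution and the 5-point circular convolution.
Linear: y_lin[0] = 4×3 = 12; y_lin[1] = 4×5 + 4×3 = 32; y_lin[2] = 4×5 + 4×5 + 3×3 = 49; y_lin[3] = 4×5 + 4×5 + 3×5 + 5×3 = 70; y_lin[4] = 4×1 + 4×5 + 3×5 + 5×5 + 5×3 = 79; y_lin[5] = 4×1 + 3×5 + 5×5 + 5×5 = 69; y_lin[6] = 3×1 + 5×5 + 5×5 = 53; y_lin[7] = 5×1 + 5×5 = 30; y_lin[8] = 5×1 = 5 → [12, 32, 49, 70, 79, 69, 53, 30, 5]. Circular (length 5): y[0] = 4×3 + 4×1 + 3×5 + 5×5 + 5×5 = 81; y[1] = 4×5 + 4×3 + 3×1 + 5×5 + 5×5 = 85; y[2] = 4×5 + 4×5 + 3×3 + 5×1 + 5×5 = 79; y[3] = 4×5 + 4×5 + 3×5 + 5×3 + 5×1 = 75; y[4] = 4×1 + 4×5 + 3×5 + 5×5 + 5×3 = 79 → [81, 85, 79, 75, 79]

Linear: [12, 32, 49, 70, 79, 69, 53, 30, 5], Circular: [81, 85, 79, 75, 79]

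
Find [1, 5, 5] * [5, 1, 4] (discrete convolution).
y[0] = 1×5 = 5; y[1] = 1×1 + 5×5 = 26; y[2] = 1×4 + 5×1 + 5×5 = 34; y[3] = 5×4 + 5×1 = 25; y[4] = 5×4 = 20

[5, 26, 34, 25, 20]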